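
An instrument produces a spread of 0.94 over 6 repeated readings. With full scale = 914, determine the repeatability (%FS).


Repeatability = (spread / full scale) * 100%.
R = (0.94 / 914) * 100
R = 0.103 %FS

0.103 %FS


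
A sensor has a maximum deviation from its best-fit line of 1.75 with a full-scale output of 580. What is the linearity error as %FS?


Linearity error = (max deviation / full scale) * 100%.
Linearity = (1.75 / 580) * 100
Linearity = 0.302 %FS

0.302 %FS


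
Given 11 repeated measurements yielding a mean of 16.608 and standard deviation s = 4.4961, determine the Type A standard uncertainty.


The standard uncertainty for Type A evaluation is u = s / sqrt(n).
u = 4.4961 / sqrt(11)
u = 4.4961 / 3.3166
u = 1.3556

1.3556


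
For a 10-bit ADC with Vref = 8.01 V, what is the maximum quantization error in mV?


The maximum quantization error is +/- LSB/2.
LSB = Vref / 2^n = 8.01 / 1024 = 0.00782227 V
Max error = LSB / 2 = 0.00782227 / 2 = 0.00391113 V
Max error = 3.9111 mV

3.9111 mV


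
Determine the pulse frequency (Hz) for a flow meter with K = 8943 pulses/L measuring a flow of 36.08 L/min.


Frequency = K * Q / 60 (converting L/min to L/s).
f = 8943 * 36.08 / 60
f = 322663.44 / 60
f = 5377.72 Hz

5377.72 Hz


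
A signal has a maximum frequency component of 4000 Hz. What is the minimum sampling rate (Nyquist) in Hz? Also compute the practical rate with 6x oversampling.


By Nyquist theorem, fs_min = 2 * fmax.
fs_min = 2 * 4000 = 8000 Hz
Practical rate = 6 * fs_min = 6 * 8000 = 48000 Hz

fs_min = 8000 Hz, fs_practical = 48000 Hz


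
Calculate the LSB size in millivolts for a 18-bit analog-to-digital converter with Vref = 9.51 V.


The resolution (LSB) of an ADC is Vref / 2^n.
LSB = 9.51 / 2^18
LSB = 9.51 / 262144
LSB = 3.628e-05 V = 0.03627777 mV

0.03627777 mV


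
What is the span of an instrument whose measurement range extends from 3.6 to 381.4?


Span = upper range - lower range.
Span = 381.4 - (3.6)
Span = 377.8

377.8


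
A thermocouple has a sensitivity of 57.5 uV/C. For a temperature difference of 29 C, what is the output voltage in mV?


The thermocouple output V = sensitivity * dT.
V = 57.5 uV/C * 29 C
V = 1667.5 uV
V = 1.667 mV

1.667 mV


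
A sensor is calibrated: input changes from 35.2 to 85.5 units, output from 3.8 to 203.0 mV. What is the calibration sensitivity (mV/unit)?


Sensitivity = (y2 - y1) / (x2 - x1).
S = (203.0 - 3.8) / (85.5 - 35.2)
S = 199.2 / 50.3
S = 3.9602 mV/unit

3.9602 mV/unit


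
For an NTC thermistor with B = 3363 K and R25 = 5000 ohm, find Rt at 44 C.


NTC thermistor equation: Rt = R25 * exp(B * (1/T - 1/T25)).
T in Kelvin: 317.15 K, T25 = 298.15 K
1/T - 1/T25 = 1/317.15 - 1/298.15 = -0.00020093
B * (1/T - 1/T25) = 3363 * -0.00020093 = -0.6757
Rt = 5000 * exp(-0.6757) = 2543.9 ohm

2543.9 ohm


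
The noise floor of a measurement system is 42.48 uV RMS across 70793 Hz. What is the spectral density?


Noise spectral density = Vrms / sqrt(BW).
NSD = 42.48 / sqrt(70793)
NSD = 42.48 / 266.0695
NSD = 0.1597 uV/sqrt(Hz)

0.1597 uV/sqrt(Hz)


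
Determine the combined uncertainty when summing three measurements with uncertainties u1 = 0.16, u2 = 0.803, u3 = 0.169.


For a sum of independent quantities, uc = sqrt(u1^2 + u2^2 + u3^2).
uc = sqrt(0.16^2 + 0.803^2 + 0.169^2)
uc = sqrt(0.0256 + 0.644809 + 0.028561)
uc = 0.836

0.836


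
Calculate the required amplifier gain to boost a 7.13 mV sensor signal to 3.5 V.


Gain = Vout / Vin (converting to same units).
G = 3.5 V / 7.13 mV
G = 3500.0 mV / 7.13 mV
G = 490.88

490.88


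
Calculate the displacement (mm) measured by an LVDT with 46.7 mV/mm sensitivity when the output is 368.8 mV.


Displacement = Vout / sensitivity.
d = 368.8 / 46.7
d = 7.897 mm

7.897 mm


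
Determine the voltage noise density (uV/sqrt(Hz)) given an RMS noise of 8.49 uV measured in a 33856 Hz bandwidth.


Noise spectral density = Vrms / sqrt(BW).
NSD = 8.49 / sqrt(33856)
NSD = 8.49 / 184.0
NSD = 0.0461 uV/sqrt(Hz)

0.0461 uV/sqrt(Hz)


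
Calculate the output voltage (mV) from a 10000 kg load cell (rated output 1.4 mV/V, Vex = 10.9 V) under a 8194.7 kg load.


Vout = rated_output * Vex * (load / capacity).
Vout = 1.4 * 10.9 * (8194.7 / 10000)
Vout = 1.4 * 10.9 * 0.81947
Vout = 12.505 mV

12.505 mV


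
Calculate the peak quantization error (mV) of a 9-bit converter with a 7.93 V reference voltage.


The maximum quantization error is +/- LSB/2.
LSB = Vref / 2^n = 7.93 / 512 = 0.01548828 V
Max error = LSB / 2 = 0.01548828 / 2 = 0.00774414 V
Max error = 7.7441 mV

7.7441 mV


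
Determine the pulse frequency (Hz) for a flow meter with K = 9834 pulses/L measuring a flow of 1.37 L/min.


Frequency = K * Q / 60 (converting L/min to L/s).
f = 9834 * 1.37 / 60
f = 13472.58 / 60
f = 224.54 Hz

224.54 Hz


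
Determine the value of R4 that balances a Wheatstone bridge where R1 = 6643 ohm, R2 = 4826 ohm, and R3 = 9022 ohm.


At balance: R1*R4 = R2*R3, so R4 = R2*R3/R1.
R4 = 4826 * 9022 / 6643
R4 = 43540172 / 6643
R4 = 6554.29 ohm

6554.29 ohm


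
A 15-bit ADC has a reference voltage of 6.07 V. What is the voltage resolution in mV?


The resolution (LSB) of an ADC is Vref / 2^n.
LSB = 6.07 / 2^15
LSB = 6.07 / 32768
LSB = 0.00018524 V = 0.1852417 mV

0.1852417 mV


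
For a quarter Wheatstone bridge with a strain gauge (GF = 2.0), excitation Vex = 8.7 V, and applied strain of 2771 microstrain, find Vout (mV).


Quarter bridge output: Vout = (GF * epsilon * Vex) / 4.
Vout = (2.0 * 2771e-6 * 8.7) / 4
Vout = 0.0482154 / 4 V
Vout = 0.01205385 V = 12.0538 mV

12.0538 mV


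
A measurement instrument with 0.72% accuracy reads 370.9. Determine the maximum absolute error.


Absolute error = (accuracy% / 100) * reading.
Error = (0.72 / 100) * 370.9
Error = 0.0072 * 370.9
Error = 2.6705

2.6705


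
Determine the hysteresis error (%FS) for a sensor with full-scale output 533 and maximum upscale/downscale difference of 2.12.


Hysteresis = (max difference / full scale) * 100%.
H = (2.12 / 533) * 100
H = 0.398 %FS

0.398 %FS


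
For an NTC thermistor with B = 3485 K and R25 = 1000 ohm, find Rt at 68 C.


NTC thermistor equation: Rt = R25 * exp(B * (1/T - 1/T25)).
T in Kelvin: 341.15 K, T25 = 298.15 K
1/T - 1/T25 = 1/341.15 - 1/298.15 = -0.00042275
B * (1/T - 1/T25) = 3485 * -0.00042275 = -1.4733
Rt = 1000 * exp(-1.4733) = 229.2 ohm

229.2 ohm


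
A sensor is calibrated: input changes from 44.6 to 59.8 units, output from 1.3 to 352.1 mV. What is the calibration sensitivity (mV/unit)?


Sensitivity = (y2 - y1) / (x2 - x1).
S = (352.1 - 1.3) / (59.8 - 44.6)
S = 350.8 / 15.2
S = 23.0789 mV/unit

23.0789 mV/unit


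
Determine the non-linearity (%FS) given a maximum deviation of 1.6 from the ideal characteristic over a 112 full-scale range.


Linearity error = (max deviation / full scale) * 100%.
Linearity = (1.6 / 112) * 100
Linearity = 1.429 %FS

1.429 %FS


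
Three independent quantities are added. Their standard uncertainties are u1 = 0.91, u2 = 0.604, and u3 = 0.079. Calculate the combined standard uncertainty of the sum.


For a sum of independent quantities, uc = sqrt(u1^2 + u2^2 + u3^2).
uc = sqrt(0.91^2 + 0.604^2 + 0.079^2)
uc = sqrt(0.8281 + 0.364816 + 0.006241)
uc = 1.0951

1.0951


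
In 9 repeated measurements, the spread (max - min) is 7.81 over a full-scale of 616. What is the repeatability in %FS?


Repeatability = (spread / full scale) * 100%.
R = (7.81 / 616) * 100
R = 1.268 %FS

1.268 %FS


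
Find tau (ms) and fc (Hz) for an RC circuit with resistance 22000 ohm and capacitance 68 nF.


Time constant: tau = R * C.
tau = 22000 * 6.80e-08 = 0.001496 s
tau = 1.496 ms
Cutoff frequency: fc = 1 / (2*pi*R*C).
fc = 1 / (2*pi*0.001496) = 106.39 Hz

tau = 1.496 ms, fc = 106.39 Hz


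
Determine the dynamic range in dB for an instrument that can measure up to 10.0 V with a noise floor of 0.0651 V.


Dynamic range = 20 * log10(Vmax / Vnoise).
DR = 20 * log10(10.0 / 0.0651)
DR = 20 * log10(153.61)
DR = 43.73 dB

43.73 dB


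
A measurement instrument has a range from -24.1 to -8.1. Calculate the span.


Span = upper range - lower range.
Span = -8.1 - (-24.1)
Span = 16.0

16.0


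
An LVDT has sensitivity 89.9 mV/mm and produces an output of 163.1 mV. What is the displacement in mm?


Displacement = Vout / sensitivity.
d = 163.1 / 89.9
d = 1.814 mm

1.814 mm


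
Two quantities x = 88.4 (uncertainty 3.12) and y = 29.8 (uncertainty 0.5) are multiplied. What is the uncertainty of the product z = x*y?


For a product z = x*y, the relative uncertainty is:
uz/z = sqrt((ux/x)^2 + (uy/y)^2)
Relative uncertainties: ux/x = 3.12/88.4 = 0.035294
uy/y = 0.5/29.8 = 0.016779
z = 88.4 * 29.8 = 2634.3
uz = 2634.3 * sqrt(0.035294^2 + 0.016779^2) = 102.947

102.947


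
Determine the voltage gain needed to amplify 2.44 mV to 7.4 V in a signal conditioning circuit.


Gain = Vout / Vin (converting to same units).
G = 7.4 V / 2.44 mV
G = 7400.0 mV / 2.44 mV
G = 3032.79

3032.79


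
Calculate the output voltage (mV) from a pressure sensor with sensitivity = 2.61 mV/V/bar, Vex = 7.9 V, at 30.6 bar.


Output = sensitivity * Vex * P.
Vout = 2.61 * 7.9 * 30.6
Vout = 20.619 * 30.6
Vout = 630.94 mV

630.94 mV


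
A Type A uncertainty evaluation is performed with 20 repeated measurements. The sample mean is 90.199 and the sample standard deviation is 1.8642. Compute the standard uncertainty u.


The standard uncertainty for Type A evaluation is u = s / sqrt(n).
u = 1.8642 / sqrt(20)
u = 1.8642 / 4.4721
u = 0.4168

0.4168


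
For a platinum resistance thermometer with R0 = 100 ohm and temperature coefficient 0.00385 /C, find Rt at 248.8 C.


The RTD equation: Rt = R0 * (1 + alpha * T).
Rt = 100 * (1 + 0.00385 * 248.8)
Rt = 100 * (1 + 0.95788)
Rt = 100 * 1.95788
Rt = 195.788 ohm

195.788 ohm


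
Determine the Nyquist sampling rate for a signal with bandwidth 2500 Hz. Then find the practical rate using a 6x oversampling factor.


By Nyquist theorem, fs_min = 2 * fmax.
fs_min = 2 * 2500 = 5000 Hz
Practical rate = 6 * fs_min = 6 * 5000 = 30000 Hz

fs_min = 5000 Hz, fs_practical = 30000 Hz


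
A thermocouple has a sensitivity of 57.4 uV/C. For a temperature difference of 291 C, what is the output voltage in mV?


The thermocouple output V = sensitivity * dT.
V = 57.4 uV/C * 291 C
V = 16703.4 uV
V = 16.703 mV

16.703 mV


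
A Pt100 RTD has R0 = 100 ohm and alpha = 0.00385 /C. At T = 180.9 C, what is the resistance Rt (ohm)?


The RTD equation: Rt = R0 * (1 + alpha * T).
Rt = 100 * (1 + 0.00385 * 180.9)
Rt = 100 * (1 + 0.696465)
Rt = 100 * 1.696465
Rt = 169.647 ohm

169.647 ohm


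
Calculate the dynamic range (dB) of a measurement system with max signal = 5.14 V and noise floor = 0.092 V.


Dynamic range = 20 * log10(Vmax / Vnoise).
DR = 20 * log10(5.14 / 0.092)
DR = 20 * log10(55.87)
DR = 34.94 dB

34.94 dB


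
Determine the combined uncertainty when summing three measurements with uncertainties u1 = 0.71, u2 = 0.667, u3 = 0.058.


For a sum of independent quantities, uc = sqrt(u1^2 + u2^2 + u3^2).
uc = sqrt(0.71^2 + 0.667^2 + 0.058^2)
uc = sqrt(0.5041 + 0.444889 + 0.003364)
uc = 0.9759

0.9759


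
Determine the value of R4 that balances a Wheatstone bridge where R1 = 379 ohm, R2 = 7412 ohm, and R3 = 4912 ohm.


At balance: R1*R4 = R2*R3, so R4 = R2*R3/R1.
R4 = 7412 * 4912 / 379
R4 = 36407744 / 379
R4 = 96062.65 ohm

96062.65 ohm


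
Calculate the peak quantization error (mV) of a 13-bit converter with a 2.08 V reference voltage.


The maximum quantization error is +/- LSB/2.
LSB = Vref / 2^n = 2.08 / 8192 = 0.00025391 V
Max error = LSB / 2 = 0.00025391 / 2 = 0.00012695 V
Max error = 0.127 mV

0.127 mV


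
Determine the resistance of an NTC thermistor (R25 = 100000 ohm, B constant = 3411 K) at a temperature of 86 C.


NTC thermistor equation: Rt = R25 * exp(B * (1/T - 1/T25)).
T in Kelvin: 359.15 K, T25 = 298.15 K
1/T - 1/T25 = 1/359.15 - 1/298.15 = -0.00056966
B * (1/T - 1/T25) = 3411 * -0.00056966 = -1.9431
Rt = 100000 * exp(-1.9431) = 14325.5 ohm

14325.5 ohm


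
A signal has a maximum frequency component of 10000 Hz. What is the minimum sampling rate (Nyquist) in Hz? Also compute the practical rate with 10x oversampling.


By Nyquist theorem, fs_min = 2 * fmax.
fs_min = 2 * 10000 = 20000 Hz
Practical rate = 10 * fs_min = 10 * 20000 = 200000 Hz

fs_min = 20000 Hz, fs_practical = 200000 Hz


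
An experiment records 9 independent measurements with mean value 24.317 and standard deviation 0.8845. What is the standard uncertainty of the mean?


The standard uncertainty for Type A evaluation is u = s / sqrt(n).
u = 0.8845 / sqrt(9)
u = 0.8845 / 3.0
u = 0.2948

0.2948


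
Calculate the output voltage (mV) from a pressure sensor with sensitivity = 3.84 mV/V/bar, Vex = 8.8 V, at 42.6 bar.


Output = sensitivity * Vex * P.
Vout = 3.84 * 8.8 * 42.6
Vout = 33.792 * 42.6
Vout = 1439.54 mV

1439.54 mV


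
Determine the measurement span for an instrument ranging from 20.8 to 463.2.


Span = upper range - lower range.
Span = 463.2 - (20.8)
Span = 442.4

442.4


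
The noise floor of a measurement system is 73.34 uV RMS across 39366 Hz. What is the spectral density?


Noise spectral density = Vrms / sqrt(BW).
NSD = 73.34 / sqrt(39366)
NSD = 73.34 / 198.4087
NSD = 0.3696 uV/sqrt(Hz)

0.3696 uV/sqrt(Hz)


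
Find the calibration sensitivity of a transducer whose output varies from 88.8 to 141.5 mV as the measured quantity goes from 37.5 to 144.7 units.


Sensitivity = (y2 - y1) / (x2 - x1).
S = (141.5 - 88.8) / (144.7 - 37.5)
S = 52.7 / 107.2
S = 0.4916 mV/unit

0.4916 mV/unit


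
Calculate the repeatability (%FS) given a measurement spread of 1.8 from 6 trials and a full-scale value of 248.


Repeatability = (spread / full scale) * 100%.
R = (1.8 / 248) * 100
R = 0.726 %FS

0.726 %FS


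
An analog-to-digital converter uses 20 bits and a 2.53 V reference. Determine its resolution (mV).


The resolution (LSB) of an ADC is Vref / 2^n.
LSB = 2.53 / 2^20
LSB = 2.53 / 1048576
LSB = 2.41e-06 V = 0.0024128 mV

0.0024128 mV


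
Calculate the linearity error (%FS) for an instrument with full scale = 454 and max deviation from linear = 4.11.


Linearity error = (max deviation / full scale) * 100%.
Linearity = (4.11 / 454) * 100
Linearity = 0.905 %FS

0.905 %FS


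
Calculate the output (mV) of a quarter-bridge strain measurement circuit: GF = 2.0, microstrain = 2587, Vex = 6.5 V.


Quarter bridge output: Vout = (GF * epsilon * Vex) / 4.
Vout = (2.0 * 2587e-6 * 6.5) / 4
Vout = 0.033631 / 4 V
Vout = 0.00840775 V = 8.4078 mV

8.4078 mV


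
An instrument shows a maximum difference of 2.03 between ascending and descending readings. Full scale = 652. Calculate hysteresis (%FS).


Hysteresis = (max difference / full scale) * 100%.
H = (2.03 / 652) * 100
H = 0.311 %FS

0.311 %FS


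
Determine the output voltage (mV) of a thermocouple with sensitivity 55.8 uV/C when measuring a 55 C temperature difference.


The thermocouple output V = sensitivity * dT.
V = 55.8 uV/C * 55 C
V = 3069.0 uV
V = 3.069 mV

3.069 mV


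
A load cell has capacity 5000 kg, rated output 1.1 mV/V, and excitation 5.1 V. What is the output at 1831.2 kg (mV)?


Vout = rated_output * Vex * (load / capacity).
Vout = 1.1 * 5.1 * (1831.2 / 5000)
Vout = 1.1 * 5.1 * 0.36624
Vout = 2.055 mV

2.055 mV


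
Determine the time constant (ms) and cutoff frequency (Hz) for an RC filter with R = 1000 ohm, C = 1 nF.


Time constant: tau = R * C.
tau = 1000 * 1.00e-09 = 1e-06 s
tau = 0.001 ms
Cutoff frequency: fc = 1 / (2*pi*R*C).
fc = 1 / (2*pi*1e-06) = 159154.94 Hz

tau = 0.001 ms, fc = 159154.94 Hz


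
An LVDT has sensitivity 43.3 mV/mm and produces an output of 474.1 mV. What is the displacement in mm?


Displacement = Vout / sensitivity.
d = 474.1 / 43.3
d = 10.949 mm

10.949 mm


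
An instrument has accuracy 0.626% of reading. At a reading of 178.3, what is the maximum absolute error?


Absolute error = (accuracy% / 100) * reading.
Error = (0.626 / 100) * 178.3
Error = 0.00626 * 178.3
Error = 1.1162

1.1162


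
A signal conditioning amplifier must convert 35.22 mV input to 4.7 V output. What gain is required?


Gain = Vout / Vin (converting to same units).
G = 4.7 V / 35.22 mV
G = 4700.0 mV / 35.22 mV
G = 133.45

133.45


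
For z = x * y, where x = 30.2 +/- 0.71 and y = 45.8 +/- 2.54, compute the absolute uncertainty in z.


For a product z = x*y, the relative uncertainty is:
uz/z = sqrt((ux/x)^2 + (uy/y)^2)
Relative uncertainties: ux/x = 0.71/30.2 = 0.02351
uy/y = 2.54/45.8 = 0.055459
z = 30.2 * 45.8 = 1383.2
uz = 1383.2 * sqrt(0.02351^2 + 0.055459^2) = 83.316

83.316


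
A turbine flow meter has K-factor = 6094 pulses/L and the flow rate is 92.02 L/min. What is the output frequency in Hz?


Frequency = K * Q / 60 (converting L/min to L/s).
f = 6094 * 92.02 / 60
f = 560769.88 / 60
f = 9346.16 Hz

9346.16 Hz


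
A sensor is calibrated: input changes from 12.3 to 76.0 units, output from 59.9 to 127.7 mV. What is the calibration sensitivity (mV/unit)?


Sensitivity = (y2 - y1) / (x2 - x1).
S = (127.7 - 59.9) / (76.0 - 12.3)
S = 67.8 / 63.7
S = 1.0644 mV/unit

1.0644 mV/unit


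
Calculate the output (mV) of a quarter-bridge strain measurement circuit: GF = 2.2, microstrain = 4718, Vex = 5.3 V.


Quarter bridge output: Vout = (GF * epsilon * Vex) / 4.
Vout = (2.2 * 4718e-6 * 5.3) / 4
Vout = 0.05501188 / 4 V
Vout = 0.01375297 V = 13.753 mV

13.753 mV


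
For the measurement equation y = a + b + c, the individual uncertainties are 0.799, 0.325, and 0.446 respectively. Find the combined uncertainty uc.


For a sum of independent quantities, uc = sqrt(u1^2 + u2^2 + u3^2).
uc = sqrt(0.799^2 + 0.325^2 + 0.446^2)
uc = sqrt(0.638401 + 0.105625 + 0.198916)
uc = 0.9711

0.9711


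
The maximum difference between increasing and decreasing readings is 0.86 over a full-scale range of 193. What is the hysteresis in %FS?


Hysteresis = (max difference / full scale) * 100%.
H = (0.86 / 193) * 100
H = 0.446 %FS

0.446 %FS


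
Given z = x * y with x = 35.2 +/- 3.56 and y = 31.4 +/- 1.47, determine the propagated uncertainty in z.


For a product z = x*y, the relative uncertainty is:
uz/z = sqrt((ux/x)^2 + (uy/y)^2)
Relative uncertainties: ux/x = 3.56/35.2 = 0.101136
uy/y = 1.47/31.4 = 0.046815
z = 35.2 * 31.4 = 1105.3
uz = 1105.3 * sqrt(0.101136^2 + 0.046815^2) = 123.179

123.179


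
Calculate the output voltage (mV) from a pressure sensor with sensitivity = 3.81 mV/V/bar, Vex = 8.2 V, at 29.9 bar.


Output = sensitivity * Vex * P.
Vout = 3.81 * 8.2 * 29.9
Vout = 31.242 * 29.9
Vout = 934.14 mV

934.14 mV


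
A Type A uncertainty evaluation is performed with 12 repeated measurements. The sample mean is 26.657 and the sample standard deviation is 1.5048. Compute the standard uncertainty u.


The standard uncertainty for Type A evaluation is u = s / sqrt(n).
u = 1.5048 / sqrt(12)
u = 1.5048 / 3.4641
u = 0.4344

0.4344


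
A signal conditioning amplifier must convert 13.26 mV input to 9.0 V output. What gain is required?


Gain = Vout / Vin (converting to same units).
G = 9.0 V / 13.26 mV
G = 9000.0 mV / 13.26 mV
G = 678.73

678.73


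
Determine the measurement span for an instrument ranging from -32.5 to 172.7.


Span = upper range - lower range.
Span = 172.7 - (-32.5)
Span = 205.2

205.2


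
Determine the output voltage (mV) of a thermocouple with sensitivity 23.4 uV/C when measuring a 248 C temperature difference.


The thermocouple output V = sensitivity * dT.
V = 23.4 uV/C * 248 C
V = 5803.2 uV
V = 5.803 mV

5.803 mV


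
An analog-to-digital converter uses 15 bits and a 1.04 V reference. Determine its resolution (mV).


The resolution (LSB) of an ADC is Vref / 2^n.
LSB = 1.04 / 2^15
LSB = 1.04 / 32768
LSB = 3.174e-05 V = 0.03173828 mV

0.03173828 mV


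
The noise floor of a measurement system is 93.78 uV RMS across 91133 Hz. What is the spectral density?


Noise spectral density = Vrms / sqrt(BW).
NSD = 93.78 / sqrt(91133)
NSD = 93.78 / 301.8824
NSD = 0.3107 uV/sqrt(Hz)

0.3107 uV/sqrt(Hz)


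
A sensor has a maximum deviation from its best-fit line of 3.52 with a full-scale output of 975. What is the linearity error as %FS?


Linearity error = (max deviation / full scale) * 100%.
Linearity = (3.52 / 975) * 100
Linearity = 0.361 %FS

0.361 %FS


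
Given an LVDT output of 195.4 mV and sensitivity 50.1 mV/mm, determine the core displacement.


Displacement = Vout / sensitivity.
d = 195.4 / 50.1
d = 3.9 mm

3.9 mm


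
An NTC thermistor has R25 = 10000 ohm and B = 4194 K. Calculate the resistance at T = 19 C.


NTC thermistor equation: Rt = R25 * exp(B * (1/T - 1/T25)).
T in Kelvin: 292.15 K, T25 = 298.15 K
1/T - 1/T25 = 1/292.15 - 1/298.15 = 6.888e-05
B * (1/T - 1/T25) = 4194 * 6.888e-05 = 0.2889
Rt = 10000 * exp(0.2889) = 13349.5 ohm

13349.5 ohm


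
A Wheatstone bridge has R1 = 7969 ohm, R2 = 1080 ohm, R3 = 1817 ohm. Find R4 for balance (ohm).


At balance: R1*R4 = R2*R3, so R4 = R2*R3/R1.
R4 = 1080 * 1817 / 7969
R4 = 1962360 / 7969
R4 = 246.25 ohm

246.25 ohm


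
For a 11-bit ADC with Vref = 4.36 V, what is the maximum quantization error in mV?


The maximum quantization error is +/- LSB/2.
LSB = Vref / 2^n = 4.36 / 2048 = 0.00212891 V
Max error = LSB / 2 = 0.00212891 / 2 = 0.00106445 V
Max error = 1.0645 mV

1.0645 mV


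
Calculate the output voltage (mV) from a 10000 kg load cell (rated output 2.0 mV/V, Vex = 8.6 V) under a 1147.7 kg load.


Vout = rated_output * Vex * (load / capacity).
Vout = 2.0 * 8.6 * (1147.7 / 10000)
Vout = 2.0 * 8.6 * 0.11477
Vout = 1.974 mV

1.974 mV


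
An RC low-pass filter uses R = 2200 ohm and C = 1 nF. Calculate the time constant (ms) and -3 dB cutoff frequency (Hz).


Time constant: tau = R * C.
tau = 2200 * 1.00e-09 = 2.2e-06 s
tau = 0.0022 ms
Cutoff frequency: fc = 1 / (2*pi*R*C).
fc = 1 / (2*pi*2.2e-06) = 72343.16 Hz

tau = 0.0022 ms, fc = 72343.16 Hz


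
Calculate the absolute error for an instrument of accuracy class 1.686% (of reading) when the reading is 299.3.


Absolute error = (accuracy% / 100) * reading.
Error = (1.686 / 100) * 299.3
Error = 0.01686 * 299.3
Error = 5.0462

5.0462


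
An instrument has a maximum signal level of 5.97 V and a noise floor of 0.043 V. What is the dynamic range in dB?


Dynamic range = 20 * log10(Vmax / Vnoise).
DR = 20 * log10(5.97 / 0.043)
DR = 20 * log10(138.84)
DR = 42.85 dB

42.85 dB


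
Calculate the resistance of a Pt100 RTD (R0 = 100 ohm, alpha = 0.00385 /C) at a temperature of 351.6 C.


The RTD equation: Rt = R0 * (1 + alpha * T).
Rt = 100 * (1 + 0.00385 * 351.6)
Rt = 100 * (1 + 1.35366)
Rt = 100 * 2.35366
Rt = 235.366 ohm

235.366 ohm


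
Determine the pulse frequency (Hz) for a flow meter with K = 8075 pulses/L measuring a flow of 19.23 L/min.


Frequency = K * Q / 60 (converting L/min to L/s).
f = 8075 * 19.23 / 60
f = 155282.25 / 60
f = 2588.04 Hz

2588.04 Hz


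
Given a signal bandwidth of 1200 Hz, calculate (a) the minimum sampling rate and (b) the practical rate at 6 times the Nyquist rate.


By Nyquist theorem, fs_min = 2 * fmax.
fs_min = 2 * 1200 = 2400 Hz
Practical rate = 6 * fs_min = 6 * 2400 = 14400 Hz

fs_min = 2400 Hz, fs_practical = 14400 Hz


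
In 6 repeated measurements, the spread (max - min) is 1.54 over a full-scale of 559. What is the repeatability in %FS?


Repeatability = (spread / full scale) * 100%.
R = (1.54 / 559) * 100
R = 0.275 %FS

0.275 %FS


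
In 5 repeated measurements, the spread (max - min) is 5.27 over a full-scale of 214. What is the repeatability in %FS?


Repeatability = (spread / full scale) * 100%.
R = (5.27 / 214) * 100
R = 2.463 %FS

2.463 %FS


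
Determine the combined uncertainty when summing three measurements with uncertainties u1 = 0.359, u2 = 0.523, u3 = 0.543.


For a sum of independent quantities, uc = sqrt(u1^2 + u2^2 + u3^2).
uc = sqrt(0.359^2 + 0.523^2 + 0.543^2)
uc = sqrt(0.128881 + 0.273529 + 0.294849)
uc = 0.835

0.835


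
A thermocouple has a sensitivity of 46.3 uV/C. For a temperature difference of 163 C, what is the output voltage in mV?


The thermocouple output V = sensitivity * dT.
V = 46.3 uV/C * 163 C
V = 7546.9 uV
V = 7.547 mV

7.547 mV


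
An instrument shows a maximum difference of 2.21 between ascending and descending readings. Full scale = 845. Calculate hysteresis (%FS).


Hysteresis = (max difference / full scale) * 100%.
H = (2.21 / 845) * 100
H = 0.262 %FS

0.262 %FS


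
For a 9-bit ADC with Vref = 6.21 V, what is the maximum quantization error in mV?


The maximum quantization error is +/- LSB/2.
LSB = Vref / 2^n = 6.21 / 512 = 0.01212891 V
Max error = LSB / 2 = 0.01212891 / 2 = 0.00606445 V
Max error = 6.0645 mV

6.0645 mV


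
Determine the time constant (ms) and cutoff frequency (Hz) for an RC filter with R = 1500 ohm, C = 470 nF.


Time constant: tau = R * C.
tau = 1500 * 4.70e-07 = 0.000705 s
tau = 0.705 ms
Cutoff frequency: fc = 1 / (2*pi*R*C).
fc = 1 / (2*pi*0.000705) = 225.75 Hz

tau = 0.705 ms, fc = 225.75 Hz


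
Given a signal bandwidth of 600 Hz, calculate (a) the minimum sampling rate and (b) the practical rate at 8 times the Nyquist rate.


By Nyquist theorem, fs_min = 2 * fmax.
fs_min = 2 * 600 = 1200 Hz
Practical rate = 8 * fs_min = 8 * 1200 = 9600 Hz

fs_min = 1200 Hz, fs_practical = 9600 Hz


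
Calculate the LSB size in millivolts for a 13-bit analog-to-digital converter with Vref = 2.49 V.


The resolution (LSB) of an ADC is Vref / 2^n.
LSB = 2.49 / 2^13
LSB = 2.49 / 8192
LSB = 0.00030396 V = 0.30395508 mV

0.30395508 mV


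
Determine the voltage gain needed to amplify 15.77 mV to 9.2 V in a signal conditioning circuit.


Gain = Vout / Vin (converting to same units).
G = 9.2 V / 15.77 mV
G = 9200.0 mV / 15.77 mV
G = 583.39

583.39


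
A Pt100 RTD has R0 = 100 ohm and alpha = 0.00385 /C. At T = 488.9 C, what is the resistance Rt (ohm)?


The RTD equation: Rt = R0 * (1 + alpha * T).
Rt = 100 * (1 + 0.00385 * 488.9)
Rt = 100 * (1 + 1.882265)
Rt = 100 * 2.882265
Rt = 288.227 ohm

288.227 ohm


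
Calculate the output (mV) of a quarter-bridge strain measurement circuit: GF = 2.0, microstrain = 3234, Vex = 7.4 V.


Quarter bridge output: Vout = (GF * epsilon * Vex) / 4.
Vout = (2.0 * 3234e-6 * 7.4) / 4
Vout = 0.0478632 / 4 V
Vout = 0.0119658 V = 11.9658 mV

11.9658 mV


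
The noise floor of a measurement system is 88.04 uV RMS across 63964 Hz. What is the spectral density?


Noise spectral density = Vrms / sqrt(BW).
NSD = 88.04 / sqrt(63964)
NSD = 88.04 / 252.9111
NSD = 0.3481 uV/sqrt(Hz)

0.3481 uV/sqrt(Hz)


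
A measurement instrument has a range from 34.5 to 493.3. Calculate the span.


Span = upper range - lower range.
Span = 493.3 - (34.5)
Span = 458.8

458.8


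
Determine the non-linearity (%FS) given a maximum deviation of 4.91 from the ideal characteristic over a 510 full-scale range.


Linearity error = (max deviation / full scale) * 100%.
Linearity = (4.91 / 510) * 100
Linearity = 0.963 %FS

0.963 %FS


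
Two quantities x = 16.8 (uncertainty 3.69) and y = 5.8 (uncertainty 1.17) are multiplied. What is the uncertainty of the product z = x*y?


For a product z = x*y, the relative uncertainty is:
uz/z = sqrt((ux/x)^2 + (uy/y)^2)
Relative uncertainties: ux/x = 3.69/16.8 = 0.219643
uy/y = 1.17/5.8 = 0.201724
z = 16.8 * 5.8 = 97.4
uz = 97.4 * sqrt(0.219643^2 + 0.201724^2) = 29.059

29.059


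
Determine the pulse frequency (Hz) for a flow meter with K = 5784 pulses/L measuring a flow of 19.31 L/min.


Frequency = K * Q / 60 (converting L/min to L/s).
f = 5784 * 19.31 / 60
f = 111689.04 / 60
f = 1861.48 Hz

1861.48 Hz


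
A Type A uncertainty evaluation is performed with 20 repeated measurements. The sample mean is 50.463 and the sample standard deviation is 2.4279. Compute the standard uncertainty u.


The standard uncertainty for Type A evaluation is u = s / sqrt(n).
u = 2.4279 / sqrt(20)
u = 2.4279 / 4.4721
u = 0.5429

0.5429


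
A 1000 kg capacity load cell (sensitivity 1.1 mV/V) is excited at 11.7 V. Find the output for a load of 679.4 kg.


Vout = rated_output * Vex * (load / capacity).
Vout = 1.1 * 11.7 * (679.4 / 1000)
Vout = 1.1 * 11.7 * 0.6794
Vout = 8.744 mV

8.744 mV


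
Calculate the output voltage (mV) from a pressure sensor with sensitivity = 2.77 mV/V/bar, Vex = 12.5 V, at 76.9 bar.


Output = sensitivity * Vex * P.
Vout = 2.77 * 12.5 * 76.9
Vout = 34.625 * 76.9
Vout = 2662.66 mV

2662.66 mV


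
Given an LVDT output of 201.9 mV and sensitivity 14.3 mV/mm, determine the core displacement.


Displacement = Vout / sensitivity.
d = 201.9 / 14.3
d = 14.119 mm

14.119 mm


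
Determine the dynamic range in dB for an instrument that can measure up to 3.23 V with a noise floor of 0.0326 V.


Dynamic range = 20 * log10(Vmax / Vnoise).
DR = 20 * log10(3.23 / 0.0326)
DR = 20 * log10(99.08)
DR = 39.92 dB

39.92 dB


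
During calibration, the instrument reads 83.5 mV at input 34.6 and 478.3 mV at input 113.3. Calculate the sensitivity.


Sensitivity = (y2 - y1) / (x2 - x1).
S = (478.3 - 83.5) / (113.3 - 34.6)
S = 394.8 / 78.7
S = 5.0165 mV/unit

5.0165 mV/unit


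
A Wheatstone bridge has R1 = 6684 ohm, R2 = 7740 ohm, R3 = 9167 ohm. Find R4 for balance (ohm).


At balance: R1*R4 = R2*R3, so R4 = R2*R3/R1.
R4 = 7740 * 9167 / 6684
R4 = 70952580 / 6684
R4 = 10615.29 ohm

10615.29 ohm


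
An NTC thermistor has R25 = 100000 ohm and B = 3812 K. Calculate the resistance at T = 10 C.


NTC thermistor equation: Rt = R25 * exp(B * (1/T - 1/T25)).
T in Kelvin: 283.15 K, T25 = 298.15 K
1/T - 1/T25 = 1/283.15 - 1/298.15 = 0.00017768
B * (1/T - 1/T25) = 3812 * 0.00017768 = 0.6773
Rt = 100000 * exp(0.6773) = 196859.1 ohm

196859.1 ohm


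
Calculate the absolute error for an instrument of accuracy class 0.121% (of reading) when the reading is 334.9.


Absolute error = (accuracy% / 100) * reading.
Error = (0.121 / 100) * 334.9
Error = 0.00121 * 334.9
Error = 0.4052

0.4052


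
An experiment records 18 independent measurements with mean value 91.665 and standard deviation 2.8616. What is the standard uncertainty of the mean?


The standard uncertainty for Type A evaluation is u = s / sqrt(n).
u = 2.8616 / sqrt(18)
u = 2.8616 / 4.2426
u = 0.6745

0.6745


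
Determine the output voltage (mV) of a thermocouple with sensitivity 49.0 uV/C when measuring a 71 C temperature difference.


The thermocouple output V = sensitivity * dT.
V = 49.0 uV/C * 71 C
V = 3479.0 uV
V = 3.479 mV

3.479 mV


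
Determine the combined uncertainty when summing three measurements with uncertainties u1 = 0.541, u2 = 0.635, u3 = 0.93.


For a sum of independent quantities, uc = sqrt(u1^2 + u2^2 + u3^2).
uc = sqrt(0.541^2 + 0.635^2 + 0.93^2)
uc = sqrt(0.292681 + 0.403225 + 0.8649)
uc = 1.2493

1.2493


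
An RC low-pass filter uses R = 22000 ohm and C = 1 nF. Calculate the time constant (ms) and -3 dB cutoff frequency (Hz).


Time constant: tau = R * C.
tau = 22000 * 1.00e-09 = 2.2e-05 s
tau = 0.022 ms
Cutoff frequency: fc = 1 / (2*pi*R*C).
fc = 1 / (2*pi*2.2e-05) = 7234.32 Hz

tau = 0.022 ms, fc = 7234.32 Hz


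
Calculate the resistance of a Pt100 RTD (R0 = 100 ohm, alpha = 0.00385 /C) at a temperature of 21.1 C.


The RTD equation: Rt = R0 * (1 + alpha * T).
Rt = 100 * (1 + 0.00385 * 21.1)
Rt = 100 * (1 + 0.081235)
Rt = 100 * 1.081235
Rt = 108.123 ohm

108.123 ohm


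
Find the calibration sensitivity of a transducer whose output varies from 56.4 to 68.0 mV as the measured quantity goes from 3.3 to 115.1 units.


Sensitivity = (y2 - y1) / (x2 - x1).
S = (68.0 - 56.4) / (115.1 - 3.3)
S = 11.6 / 111.8
S = 0.1038 mV/unit

0.1038 mV/unit


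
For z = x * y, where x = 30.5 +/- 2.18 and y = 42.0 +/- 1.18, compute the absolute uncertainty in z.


For a product z = x*y, the relative uncertainty is:
uz/z = sqrt((ux/x)^2 + (uy/y)^2)
Relative uncertainties: ux/x = 2.18/30.5 = 0.071475
uy/y = 1.18/42.0 = 0.028095
z = 30.5 * 42.0 = 1281.0
uz = 1281.0 * sqrt(0.071475^2 + 0.028095^2) = 98.379

98.379


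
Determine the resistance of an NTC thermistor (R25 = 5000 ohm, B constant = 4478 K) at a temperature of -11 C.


NTC thermistor equation: Rt = R25 * exp(B * (1/T - 1/T25)).
T in Kelvin: 262.15 K, T25 = 298.15 K
1/T - 1/T25 = 1/262.15 - 1/298.15 = 0.00046059
B * (1/T - 1/T25) = 4478 * 0.00046059 = 2.0625
Rt = 5000 * exp(2.0625) = 39329.5 ohm

39329.5 ohm


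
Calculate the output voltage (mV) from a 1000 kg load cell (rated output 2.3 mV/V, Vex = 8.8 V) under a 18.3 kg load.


Vout = rated_output * Vex * (load / capacity).
Vout = 2.3 * 8.8 * (18.3 / 1000)
Vout = 2.3 * 8.8 * 0.0183
Vout = 0.37 mV

0.37 mV


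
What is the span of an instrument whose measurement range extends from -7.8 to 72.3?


Span = upper range - lower range.
Span = 72.3 - (-7.8)
Span = 80.1

80.1


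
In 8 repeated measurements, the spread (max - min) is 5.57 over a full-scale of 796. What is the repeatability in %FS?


Repeatability = (spread / full scale) * 100%.
R = (5.57 / 796) * 100
R = 0.7 %FS

0.7 %FS


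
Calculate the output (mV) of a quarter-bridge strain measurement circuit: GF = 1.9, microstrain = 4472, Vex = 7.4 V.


Quarter bridge output: Vout = (GF * epsilon * Vex) / 4.
Vout = (1.9 * 4472e-6 * 7.4) / 4
Vout = 0.06287632 / 4 V
Vout = 0.01571908 V = 15.7191 mV

15.7191 mV


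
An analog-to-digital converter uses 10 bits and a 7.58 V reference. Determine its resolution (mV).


The resolution (LSB) of an ADC is Vref / 2^n.
LSB = 7.58 / 2^10
LSB = 7.58 / 1024
LSB = 0.00740234 V = 7.40234375 mV

7.40234375 mV


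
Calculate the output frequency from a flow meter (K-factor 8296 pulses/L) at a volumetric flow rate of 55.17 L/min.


Frequency = K * Q / 60 (converting L/min to L/s).
f = 8296 * 55.17 / 60
f = 457690.32 / 60
f = 7628.17 Hz

7628.17 Hz


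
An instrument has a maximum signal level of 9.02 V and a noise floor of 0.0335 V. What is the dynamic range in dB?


Dynamic range = 20 * log10(Vmax / Vnoise).
DR = 20 * log10(9.02 / 0.0335)
DR = 20 * log10(269.25)
DR = 48.6 dB

48.6 dB


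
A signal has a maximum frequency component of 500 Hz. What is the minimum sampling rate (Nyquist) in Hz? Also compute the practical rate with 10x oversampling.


By Nyquist theorem, fs_min = 2 * fmax.
fs_min = 2 * 500 = 1000 Hz
Practical rate = 10 * fs_min = 10 * 1000 = 10000 Hz

fs_min = 1000 Hz, fs_practical = 10000 Hz


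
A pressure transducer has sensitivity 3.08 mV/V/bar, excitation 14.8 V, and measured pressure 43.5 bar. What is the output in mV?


Output = sensitivity * Vex * P.
Vout = 3.08 * 14.8 * 43.5
Vout = 45.584 * 43.5
Vout = 1982.9 mV

1982.9 mV


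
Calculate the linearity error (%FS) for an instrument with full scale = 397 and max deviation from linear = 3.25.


Linearity error = (max deviation / full scale) * 100%.
Linearity = (3.25 / 397) * 100
Linearity = 0.819 %FS

0.819 %FS


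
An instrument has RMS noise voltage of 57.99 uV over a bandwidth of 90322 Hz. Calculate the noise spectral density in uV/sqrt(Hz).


Noise spectral density = Vrms / sqrt(BW).
NSD = 57.99 / sqrt(90322)
NSD = 57.99 / 300.5362
NSD = 0.193 uV/sqrt(Hz)

0.193 uV/sqrt(Hz)


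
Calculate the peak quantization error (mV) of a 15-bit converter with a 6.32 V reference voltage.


The maximum quantization error is +/- LSB/2.
LSB = Vref / 2^n = 6.32 / 32768 = 0.00019287 V
Max error = LSB / 2 = 0.00019287 / 2 = 9.644e-05 V
Max error = 0.0964 mV

0.0964 mV


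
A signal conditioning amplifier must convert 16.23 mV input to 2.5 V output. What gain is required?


Gain = Vout / Vin (converting to same units).
G = 2.5 V / 16.23 mV
G = 2500.0 mV / 16.23 mV
G = 154.04

154.04


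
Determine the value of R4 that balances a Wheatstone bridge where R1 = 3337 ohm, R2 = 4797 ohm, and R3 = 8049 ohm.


At balance: R1*R4 = R2*R3, so R4 = R2*R3/R1.
R4 = 4797 * 8049 / 3337
R4 = 38611053 / 3337
R4 = 11570.59 ohm

11570.59 ohm


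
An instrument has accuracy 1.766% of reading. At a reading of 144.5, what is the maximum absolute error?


Absolute error = (accuracy% / 100) * reading.
Error = (1.766 / 100) * 144.5
Error = 0.01766 * 144.5
Error = 2.5519

2.5519


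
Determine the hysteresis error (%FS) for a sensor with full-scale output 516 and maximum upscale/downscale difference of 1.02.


Hysteresis = (max difference / full scale) * 100%.
H = (1.02 / 516) * 100
H = 0.198 %FS

0.198 %FS


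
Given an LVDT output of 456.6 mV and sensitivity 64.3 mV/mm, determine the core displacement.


Displacement = Vout / sensitivity.
d = 456.6 / 64.3
d = 7.101 mm

7.101 mm


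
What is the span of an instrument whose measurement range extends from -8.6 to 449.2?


Span = upper range - lower range.
Span = 449.2 - (-8.6)
Span = 457.8

457.8


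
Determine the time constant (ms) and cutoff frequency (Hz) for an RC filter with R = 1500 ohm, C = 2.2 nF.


Time constant: tau = R * C.
tau = 1500 * 2.20e-09 = 3.3e-06 s
tau = 0.0033 ms
Cutoff frequency: fc = 1 / (2*pi*R*C).
fc = 1 / (2*pi*3.3e-06) = 48228.77 Hz

tau = 0.0033 ms, fc = 48228.77 Hz


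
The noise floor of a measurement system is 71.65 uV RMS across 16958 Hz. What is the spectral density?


Noise spectral density = Vrms / sqrt(BW).
NSD = 71.65 / sqrt(16958)
NSD = 71.65 / 130.2229
NSD = 0.5502 uV/sqrt(Hz)

0.5502 uV/sqrt(Hz)


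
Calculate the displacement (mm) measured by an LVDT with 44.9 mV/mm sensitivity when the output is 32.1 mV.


Displacement = Vout / sensitivity.
d = 32.1 / 44.9
d = 0.715 mm

0.715 mm


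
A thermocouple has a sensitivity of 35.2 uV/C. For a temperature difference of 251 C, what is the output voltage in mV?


The thermocouple output V = sensitivity * dT.
V = 35.2 uV/C * 251 C
V = 8835.2 uV
V = 8.835 mV

8.835 mV


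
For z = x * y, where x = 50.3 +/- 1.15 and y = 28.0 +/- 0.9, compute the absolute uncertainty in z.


For a product z = x*y, the relative uncertainty is:
uz/z = sqrt((ux/x)^2 + (uy/y)^2)
Relative uncertainties: ux/x = 1.15/50.3 = 0.022863
uy/y = 0.9/28.0 = 0.032143
z = 50.3 * 28.0 = 1408.4
uz = 1408.4 * sqrt(0.022863^2 + 0.032143^2) = 55.554

55.554


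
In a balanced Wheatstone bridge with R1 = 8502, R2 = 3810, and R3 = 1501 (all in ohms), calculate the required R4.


At balance: R1*R4 = R2*R3, so R4 = R2*R3/R1.
R4 = 3810 * 1501 / 8502
R4 = 5718810 / 8502
R4 = 672.64 ohm

672.64 ohm


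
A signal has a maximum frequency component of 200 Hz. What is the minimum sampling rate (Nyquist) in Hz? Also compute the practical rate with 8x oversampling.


By Nyquist theorem, fs_min = 2 * fmax.
fs_min = 2 * 200 = 400 Hz
Practical rate = 8 * fs_min = 8 * 400 = 3200 Hz

fs_min = 400 Hz, fs_practical = 3200 Hz


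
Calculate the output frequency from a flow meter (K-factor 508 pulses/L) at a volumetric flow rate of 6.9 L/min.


Frequency = K * Q / 60 (converting L/min to L/s).
f = 508 * 6.9 / 60
f = 3505.2 / 60
f = 58.42 Hz

58.42 Hz


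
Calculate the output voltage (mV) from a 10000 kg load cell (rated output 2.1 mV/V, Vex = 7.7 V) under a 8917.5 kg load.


Vout = rated_output * Vex * (load / capacity).
Vout = 2.1 * 7.7 * (8917.5 / 10000)
Vout = 2.1 * 7.7 * 0.89175
Vout = 14.42 mV

14.42 mV


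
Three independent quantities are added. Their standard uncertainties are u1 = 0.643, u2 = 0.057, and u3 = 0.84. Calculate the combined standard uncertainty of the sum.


For a sum of independent quantities, uc = sqrt(u1^2 + u2^2 + u3^2).
uc = sqrt(0.643^2 + 0.057^2 + 0.84^2)
uc = sqrt(0.413449 + 0.003249 + 0.7056)
uc = 1.0594

1.0594


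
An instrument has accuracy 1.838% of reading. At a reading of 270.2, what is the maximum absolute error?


Absolute error = (accuracy% / 100) * reading.
Error = (1.838 / 100) * 270.2
Error = 0.01838 * 270.2
Error = 4.9663

4.9663
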